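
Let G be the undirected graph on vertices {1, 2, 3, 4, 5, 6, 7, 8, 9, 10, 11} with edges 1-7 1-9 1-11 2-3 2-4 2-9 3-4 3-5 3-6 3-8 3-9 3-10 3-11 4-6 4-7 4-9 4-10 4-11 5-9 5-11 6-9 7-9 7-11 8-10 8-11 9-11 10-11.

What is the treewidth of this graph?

A width-3 tree decomposition is:
Bags: B1 = {3, 5, 9, 11}  B2 = {3, 4, 9, 11}  B3 = {3, 4, 10, 11}  B4 = {4, 7, 9, 11}  B5 = {3, 8, 10, 11}  B6 = {3, 4, 6, 9}  B7 = {1, 7, 9, 11}  B8 = {2, 3, 4, 9}
Tree: B1–B2, B2–B3, B2–B4, B3–B5, B2–B6, B4–B7, B2–B8
Each bag holds 4 vertices, so the decomposition has width 3, which upper-bounds the treewidth. Conversely, {1, 7, 9, 11} is a clique of size 4, and the vertices of any clique must share a bag in every tree decomposition; so some bag has ≥ 4 vertices and tw(G) ≥ 3. Combining the bounds, tw(G) = 3.

3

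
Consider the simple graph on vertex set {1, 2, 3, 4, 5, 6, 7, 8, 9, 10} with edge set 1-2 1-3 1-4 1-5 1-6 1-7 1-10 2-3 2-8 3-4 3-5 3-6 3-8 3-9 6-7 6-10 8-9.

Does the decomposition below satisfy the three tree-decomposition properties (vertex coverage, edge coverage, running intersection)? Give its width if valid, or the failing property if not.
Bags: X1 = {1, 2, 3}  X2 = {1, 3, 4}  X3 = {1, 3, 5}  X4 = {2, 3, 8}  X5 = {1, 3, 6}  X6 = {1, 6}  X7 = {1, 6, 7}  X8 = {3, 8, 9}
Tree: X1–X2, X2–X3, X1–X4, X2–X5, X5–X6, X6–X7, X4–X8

No — vertex 10 appears in no bag.

A tree decomposition must satisfy three properties: every vertex lies in some bag; for every edge, both endpoints lie together in some bag; and for every vertex, the bags containing it form a connected subtree. Here vertex 10 appears in no bag, so the decomposition is invalid.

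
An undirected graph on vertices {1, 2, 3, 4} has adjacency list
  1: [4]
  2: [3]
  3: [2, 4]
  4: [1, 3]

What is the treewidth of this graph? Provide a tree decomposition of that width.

Treewidth 1.
One such decomposition:
Bags: B1 = {1, 4}  B2 = {3, 4}  B3 = {2, 3}
Tree: B1–B2, B2–B3

Every bag has size at most 2, so the width is 2 − 1 = 1 and tw(G) ≤ 1. G has an edge, so its treewidth is at least 1. Combining the bounds, tw(G) = 1.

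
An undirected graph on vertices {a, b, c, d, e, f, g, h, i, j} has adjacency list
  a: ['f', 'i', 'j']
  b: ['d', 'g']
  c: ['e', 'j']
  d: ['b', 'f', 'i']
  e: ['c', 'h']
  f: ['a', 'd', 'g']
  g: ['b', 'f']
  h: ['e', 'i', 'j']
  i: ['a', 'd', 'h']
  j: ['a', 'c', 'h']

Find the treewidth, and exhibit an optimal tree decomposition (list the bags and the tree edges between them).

The largest bag has 3 vertices, giving width 2; this decomposition certifies tw(G) ≤ 2. The edges g–b–d–f–g form a cycle, so G is not a tree and its treewidth is at least 2. The upper and lower bounds meet at 2, so that is the treewidth.

Treewidth 2.
One such decomposition:
Bags: B1 = {b, f, g}  B2 = {b, d, f}  B3 = {a, d, f}  B4 = {a, d, i}  B5 = {a, i, j}  B6 = {h, i, j}  B7 = {c, h, j}  B8 = {c, e, h}
Tree: B1–B2, B2–B3, B3–B4, B4–B5, B5–B6, B6–B7, B7–B8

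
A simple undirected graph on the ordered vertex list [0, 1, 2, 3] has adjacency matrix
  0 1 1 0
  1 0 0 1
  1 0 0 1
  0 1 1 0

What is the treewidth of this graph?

2

A width-2 tree decomposition is:
Bags: B1 = {0, 2, 3}  B2 = {0, 1, 3}
Tree: B1–B2
Each bag holds 3 vertices, so the decomposition has width 2, which upper-bounds the treewidth. The edges 3–2–0–1–3 form a cycle, so G is not a tree and its treewidth is at least 2. The upper and lower bounds meet at 2, so that is the treewidth.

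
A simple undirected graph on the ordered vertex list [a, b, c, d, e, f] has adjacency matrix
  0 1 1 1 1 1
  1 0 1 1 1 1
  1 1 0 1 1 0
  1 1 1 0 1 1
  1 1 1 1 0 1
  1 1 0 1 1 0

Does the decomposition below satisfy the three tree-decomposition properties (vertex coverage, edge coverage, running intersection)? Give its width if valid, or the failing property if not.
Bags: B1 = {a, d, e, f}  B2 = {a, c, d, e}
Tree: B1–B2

No — vertex b appears in no bag.

A tree decomposition must satisfy three properties: every vertex lies in some bag; for every edge, both endpoints lie together in some bag; and for every vertex, the bags containing it form a connected subtree. Here vertex b appears in no bag, so the decomposition is invalid.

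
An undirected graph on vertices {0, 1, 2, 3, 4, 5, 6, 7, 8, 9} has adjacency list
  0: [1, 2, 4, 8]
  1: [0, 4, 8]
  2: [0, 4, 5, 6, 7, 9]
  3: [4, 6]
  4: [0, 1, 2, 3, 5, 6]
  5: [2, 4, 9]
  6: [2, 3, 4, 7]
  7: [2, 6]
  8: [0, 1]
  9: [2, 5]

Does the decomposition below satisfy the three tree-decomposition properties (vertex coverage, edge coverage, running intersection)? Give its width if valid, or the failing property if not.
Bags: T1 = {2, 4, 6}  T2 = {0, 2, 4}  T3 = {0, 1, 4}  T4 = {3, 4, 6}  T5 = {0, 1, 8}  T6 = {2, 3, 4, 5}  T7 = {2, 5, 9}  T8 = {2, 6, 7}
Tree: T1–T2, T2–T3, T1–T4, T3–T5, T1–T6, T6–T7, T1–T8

A tree decomposition must satisfy three properties: every vertex lies in some bag; for every edge, both endpoints lie together in some bag; and for every vertex, the bags containing it form a connected subtree. Here bags containing vertex 3 are not connected in the tree, so the decomposition is invalid.

No — bags containing vertex 3 are not connected in the tree.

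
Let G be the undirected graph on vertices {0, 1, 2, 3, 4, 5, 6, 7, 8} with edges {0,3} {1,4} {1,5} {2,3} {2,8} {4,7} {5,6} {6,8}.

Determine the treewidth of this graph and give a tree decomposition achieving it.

Every bag has size at most 2, so the width is 2 − 1 = 1 and tw(G) ≤ 1. G has an edge, so its treewidth is at least 1. Therefore the treewidth is 1.

Treewidth 1.
One optimal decomposition is:
Bags: B1 = {4, 7}  B2 = {1, 4}  B3 = {1, 5}  B4 = {5, 6}  B5 = {6, 8}  B6 = {2, 8}  B7 = {2, 3}  B8 = {0, 3}
Tree: B1–B2, B2–B3, B3–B4, B4–B5, B5–B6, B6–B7, B7–B8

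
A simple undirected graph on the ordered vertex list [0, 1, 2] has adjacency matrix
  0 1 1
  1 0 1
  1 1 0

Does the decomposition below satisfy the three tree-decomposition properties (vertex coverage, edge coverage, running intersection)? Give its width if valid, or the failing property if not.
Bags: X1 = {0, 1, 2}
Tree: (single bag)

Checking the three conditions: (i) the bags cover all of {0, 1, 2}; (ii) for each edge, some bag contains both endpoints; (iii) the bags containing any fixed vertex form a subtree. All hold, so the decomposition is valid with width 3 − 1 = 2.

Yes; width 2.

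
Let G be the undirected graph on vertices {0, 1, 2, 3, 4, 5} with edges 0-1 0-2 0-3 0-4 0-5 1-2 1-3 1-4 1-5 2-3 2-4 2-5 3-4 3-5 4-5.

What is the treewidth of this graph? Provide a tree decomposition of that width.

With just one bag of size 6, the width is 6 − 1 = 5, so tw(G) ≤ 5. For the lower bound, the 6 vertices {0, 1, 2, 3, 4, 5} are pairwise adjacent, and any tree decomposition puts a clique entirely inside one bag — forcing width ≥ 5. Hence tw(G) = 5 exactly.

Treewidth 5.
Bags: B1 = {0, 1, 2, 3, 4, 5}
Tree: (single bag)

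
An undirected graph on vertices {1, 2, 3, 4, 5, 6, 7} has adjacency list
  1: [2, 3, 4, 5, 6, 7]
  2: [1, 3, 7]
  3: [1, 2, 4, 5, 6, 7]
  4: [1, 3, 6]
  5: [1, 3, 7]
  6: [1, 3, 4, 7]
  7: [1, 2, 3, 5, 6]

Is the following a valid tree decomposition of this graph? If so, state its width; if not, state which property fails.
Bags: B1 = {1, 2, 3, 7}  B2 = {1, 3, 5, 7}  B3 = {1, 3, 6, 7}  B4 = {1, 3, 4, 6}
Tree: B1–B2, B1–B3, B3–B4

Yes; width 3.

Vertex coverage: the bags together contain {1, 2, 3, 4, 5, 6, 7}, the full vertex set. Edge coverage: each edge of G has both endpoints in at least one bag. Running intersection: for every vertex, the bags containing it form a connected subtree. All three properties hold, so this is a valid tree decomposition of width max|bag| − 1 = 3, and hence tw(G) ≤ 3.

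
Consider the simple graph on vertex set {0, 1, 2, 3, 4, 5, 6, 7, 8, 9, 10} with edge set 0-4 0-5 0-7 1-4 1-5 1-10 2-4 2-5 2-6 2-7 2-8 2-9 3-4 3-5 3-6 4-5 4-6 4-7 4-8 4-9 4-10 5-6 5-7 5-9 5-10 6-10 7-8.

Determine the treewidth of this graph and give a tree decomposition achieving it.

The largest bag has 4 vertices, giving width 3; this decomposition certifies tw(G) ≤ 3. For the lower bound, the 4 vertices {2, 4, 7, 8} are pairwise adjacent, and any tree decomposition puts a clique entirely inside one bag — forcing width ≥ 3. Hence tw(G) = 3 exactly.

Treewidth 3.
One such decomposition:
Bags: B1 = {4, 5, 6, 10}  B2 = {2, 4, 5, 6}  B3 = {3, 4, 5, 6}  B4 = {2, 4, 5, 7}  B5 = {2, 4, 7, 8}  B6 = {1, 4, 5, 10}  B7 = {0, 4, 5, 7}  B8 = {2, 4, 5, 9}
Tree: B1–B2, B2–B3, B2–B4, B4–B5, B1–B6, B4–B7, B2–B8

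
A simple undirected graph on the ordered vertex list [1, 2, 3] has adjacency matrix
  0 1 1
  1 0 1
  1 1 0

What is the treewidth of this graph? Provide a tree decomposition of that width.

With just one bag of size 3, the width is 3 − 1 = 2, so tw(G) ≤ 2. For the lower bound, the 3 vertices {1, 2, 3} are pairwise adjacent, and any tree decomposition puts a clique entirely inside one bag — forcing width ≥ 2. Hence tw(G) = 2 exactly.

Treewidth 2.
One optimal decomposition is:
Bags: B1 = {1, 2, 3}
Tree: (single bag)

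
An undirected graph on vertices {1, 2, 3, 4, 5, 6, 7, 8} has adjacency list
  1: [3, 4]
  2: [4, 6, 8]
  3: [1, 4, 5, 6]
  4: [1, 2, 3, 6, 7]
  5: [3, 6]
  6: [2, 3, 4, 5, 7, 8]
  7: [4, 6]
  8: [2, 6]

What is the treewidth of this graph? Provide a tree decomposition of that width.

Every bag has size at most 3, so the width is 3 − 1 = 2 and tw(G) ≤ 2. On the other hand G contains the 3-clique {1, 3, 4}. A clique must lie in a single bag of any decomposition, so no decomposition can have width below 2. Hence tw(G) = 2 exactly.

Treewidth 2.
One such decomposition:
Bags: B1 = {2, 6, 8}  B2 = {2, 4, 6}  B3 = {3, 4, 6}  B4 = {1, 3, 4}  B5 = {3, 5, 6}  B6 = {4, 6, 7}
Tree: B1–B2, B2–B3, B3–B4, B3–B5, B3–B6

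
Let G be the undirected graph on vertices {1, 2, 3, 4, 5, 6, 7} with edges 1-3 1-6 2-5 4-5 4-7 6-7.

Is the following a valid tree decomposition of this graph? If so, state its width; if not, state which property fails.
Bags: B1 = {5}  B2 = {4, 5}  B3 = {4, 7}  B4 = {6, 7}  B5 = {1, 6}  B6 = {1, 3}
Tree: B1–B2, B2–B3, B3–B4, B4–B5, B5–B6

A tree decomposition must satisfy three properties: every vertex lies in some bag; for every edge, both endpoints lie together in some bag; and for every vertex, the bags containing it form a connected subtree. Here vertex 2 appears in no bag, so the decomposition is invalid.

No — vertex 2 appears in no bag.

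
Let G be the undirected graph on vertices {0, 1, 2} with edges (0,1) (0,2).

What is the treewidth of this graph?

1

A width-1 tree decomposition is:
Bags: B1 = {0, 1}  B2 = {0, 2}
Tree: B1–B2
The largest bag has 2 vertices, giving width 1; this decomposition certifies tw(G) ≤ 1. G has an edge, so its treewidth is at least 1. Hence tw(G) = 1 exactly.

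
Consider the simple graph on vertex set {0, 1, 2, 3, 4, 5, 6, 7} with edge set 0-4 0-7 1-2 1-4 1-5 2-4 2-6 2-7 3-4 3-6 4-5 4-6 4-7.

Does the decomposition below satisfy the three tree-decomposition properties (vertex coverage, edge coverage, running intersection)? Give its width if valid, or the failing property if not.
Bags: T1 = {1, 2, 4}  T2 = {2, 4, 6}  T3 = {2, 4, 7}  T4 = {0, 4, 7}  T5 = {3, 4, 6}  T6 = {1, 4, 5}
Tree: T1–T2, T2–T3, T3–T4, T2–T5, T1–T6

Yes; width 2.

Checking the three conditions: (i) the bags cover all of {0, 1, 2, 3, 4, 5, 6, 7}; (ii) for each edge, some bag contains both endpoints; (iii) the bags containing any fixed vertex form a subtree. All hold, so the decomposition is valid with width 3 − 1 = 2.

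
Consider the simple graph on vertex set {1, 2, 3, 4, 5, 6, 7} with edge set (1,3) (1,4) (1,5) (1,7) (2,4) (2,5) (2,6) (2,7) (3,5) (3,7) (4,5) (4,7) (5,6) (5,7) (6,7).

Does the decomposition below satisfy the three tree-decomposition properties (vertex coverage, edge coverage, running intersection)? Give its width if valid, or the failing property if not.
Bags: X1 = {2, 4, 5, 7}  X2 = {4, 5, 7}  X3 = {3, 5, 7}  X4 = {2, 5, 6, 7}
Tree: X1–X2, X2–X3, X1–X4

No — vertex 1 appears in no bag.

A tree decomposition must satisfy three properties: every vertex lies in some bag; for every edge, both endpoints lie together in some bag; and for every vertex, the bags containing it form a connected subtree. Here vertex 1 appears in no bag, so the decomposition is invalid.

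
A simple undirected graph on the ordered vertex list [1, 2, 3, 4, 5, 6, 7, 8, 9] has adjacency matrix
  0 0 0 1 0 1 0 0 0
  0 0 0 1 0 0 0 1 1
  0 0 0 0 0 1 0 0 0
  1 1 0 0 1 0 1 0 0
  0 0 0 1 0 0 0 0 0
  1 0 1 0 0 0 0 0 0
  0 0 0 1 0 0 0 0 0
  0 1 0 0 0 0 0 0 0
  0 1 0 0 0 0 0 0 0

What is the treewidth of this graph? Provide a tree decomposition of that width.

The largest bag has 2 vertices, giving width 1; this decomposition certifies tw(G) ≤ 1. Any graph with an edge has treewidth ≥ 1, and G has the edge 9–2. The upper and lower bounds meet at 1, so that is the treewidth.

Treewidth 1.
One such decomposition:
Bags: B1 = {2, 9}  B2 = {2, 4}  B3 = {4, 5}  B4 = {1, 4}  B5 = {2, 8}  B6 = {1, 6}  B7 = {4, 7}  B8 = {3, 6}
Tree: B1–B2, B2–B3, B2–B4, B1–B5, B4–B6, B4–B7, B6–B8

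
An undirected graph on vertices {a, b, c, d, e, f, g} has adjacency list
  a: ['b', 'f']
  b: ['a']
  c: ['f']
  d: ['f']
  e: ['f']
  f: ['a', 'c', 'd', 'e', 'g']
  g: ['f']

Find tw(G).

1

A width-1 tree decomposition is:
Bags: B1 = {a, f}  B2 = {f, g}  B3 = {c, f}  B4 = {e, f}  B5 = {a, b}  B6 = {d, f}
Tree: B1–B2, B2–B3, B3–B4, B1–B5, B3–B6
The largest bag has 2 vertices, giving width 1; this decomposition certifies tw(G) ≤ 1. Any graph with an edge has treewidth ≥ 1, and G has the edge f–a. Combining the bounds, tw(G) = 1.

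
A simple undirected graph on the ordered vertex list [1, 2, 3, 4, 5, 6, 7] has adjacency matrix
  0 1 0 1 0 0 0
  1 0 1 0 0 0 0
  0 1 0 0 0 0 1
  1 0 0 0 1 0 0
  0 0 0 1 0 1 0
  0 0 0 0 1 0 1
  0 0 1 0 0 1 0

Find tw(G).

A width-2 tree decomposition is:
Bags: B1 = {1, 2, 3}  B2 = {1, 3, 7}  B3 = {1, 6, 7}  B4 = {1, 5, 6}  B5 = {1, 4, 5}
Tree: B1–B2, B2–B3, B3–B4, B4–B5
Each bag holds 3 vertices, so the decomposition has width 2, which upper-bounds the treewidth. Since 1–2–3–7–6–5–4–1 is a cycle in G, G is not acyclic. Forests are exactly the graphs of treewidth ≤ 1, so tw(G) ≥ 2. Therefore the treewidth is 2.

2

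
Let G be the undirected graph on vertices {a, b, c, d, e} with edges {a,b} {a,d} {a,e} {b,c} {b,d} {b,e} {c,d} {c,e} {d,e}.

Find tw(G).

3

A width-3 tree decomposition is:
Bags: B1 = {b, c, d, e}  B2 = {a, b, d, e}
Tree: B1–B2
The largest bag has 4 vertices, giving width 3; this decomposition certifies tw(G) ≤ 3. Conversely, {b, c, d, e} is a clique of size 4, and the vertices of any clique must share a bag in every tree decomposition; so some bag has ≥ 4 vertices and tw(G) ≥ 3. Therefore the treewidth is 3.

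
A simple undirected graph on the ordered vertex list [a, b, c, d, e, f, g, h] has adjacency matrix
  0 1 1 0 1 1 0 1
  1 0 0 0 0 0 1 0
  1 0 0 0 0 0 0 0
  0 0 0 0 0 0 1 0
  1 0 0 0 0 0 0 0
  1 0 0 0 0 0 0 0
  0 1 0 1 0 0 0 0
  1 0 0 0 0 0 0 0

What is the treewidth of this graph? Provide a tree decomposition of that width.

Treewidth 1.
One optimal decomposition is:
Bags: B1 = {a, f}  B2 = {a, h}  B3 = {a, b}  B4 = {a, e}  B5 = {b, g}  B6 = {d, g}  B7 = {a, c}
Tree: B1–B2, B2–B3, B2–B4, B3–B5, B5–B6, B3–B7

The largest bag has 2 vertices, giving width 1; this decomposition certifies tw(G) ≤ 1. G has an edge, so its treewidth is at least 1. Hence tw(G) = 1 exactly.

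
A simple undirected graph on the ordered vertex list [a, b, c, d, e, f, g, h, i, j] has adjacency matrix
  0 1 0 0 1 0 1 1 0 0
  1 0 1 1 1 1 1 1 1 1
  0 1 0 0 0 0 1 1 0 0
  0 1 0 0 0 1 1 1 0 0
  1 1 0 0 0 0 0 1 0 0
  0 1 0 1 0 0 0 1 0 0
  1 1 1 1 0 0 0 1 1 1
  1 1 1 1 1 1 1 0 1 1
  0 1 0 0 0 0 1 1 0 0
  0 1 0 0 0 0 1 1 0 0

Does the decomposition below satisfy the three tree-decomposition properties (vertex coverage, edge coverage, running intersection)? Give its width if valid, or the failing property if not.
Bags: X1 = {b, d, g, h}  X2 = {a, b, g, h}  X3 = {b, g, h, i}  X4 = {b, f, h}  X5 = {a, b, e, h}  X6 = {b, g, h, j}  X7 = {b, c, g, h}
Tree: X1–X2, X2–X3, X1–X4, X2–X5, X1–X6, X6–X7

A tree decomposition must satisfy three properties: every vertex lies in some bag; for every edge, both endpoints lie together in some bag; and for every vertex, the bags containing it form a connected subtree. Here edge (d,f) lies in no bag, so the decomposition is invalid.

No — edge (d,f) lies in no bag.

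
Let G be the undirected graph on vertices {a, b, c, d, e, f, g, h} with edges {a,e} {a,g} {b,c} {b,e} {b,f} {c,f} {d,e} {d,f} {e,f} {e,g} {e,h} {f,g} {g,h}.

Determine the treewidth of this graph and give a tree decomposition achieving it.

Treewidth 2.
One such decomposition:
Bags: B1 = {b, e, f}  B2 = {e, f, g}  B3 = {d, e, f}  B4 = {a, e, g}  B5 = {e, g, h}  B6 = {b, c, f}
Tree: B1–B2, B2–B3, B2–B4, B2–B5, B1–B6

Every bag has size at most 3, so the width is 3 − 1 = 2 and tw(G) ≤ 2. On the other hand G contains the 3-clique {a, e, g}. A clique must lie in a single bag of any decomposition, so no decomposition can have width below 2. Combining the bounds, tw(G) = 2.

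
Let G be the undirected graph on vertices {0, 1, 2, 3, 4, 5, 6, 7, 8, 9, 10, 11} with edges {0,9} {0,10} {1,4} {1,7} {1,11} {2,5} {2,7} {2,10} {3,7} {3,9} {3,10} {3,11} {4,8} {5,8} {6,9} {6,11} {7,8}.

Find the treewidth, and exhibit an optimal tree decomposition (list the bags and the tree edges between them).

The largest bag has 4 vertices, giving width 3; this decomposition certifies tw(G) ≤ 3. For the lower bound: the 4 vertex sets {0,6,9}, {10}, {3}, {1,2,7,11} are disjoint, each induces a connected subgraph, and every pair is joined by at least one edge of G. Contracting each set to a single vertex therefore yields K_{4} as a minor, and since treewidth is minor-monotone, tw(G) ≥ tw(K_{4}) = 3. Combining the bounds, tw(G) = 3.

Treewidth 3.
One such decomposition:
Bags: B1 = {0, 6, 9, 10}  B2 = {3, 6, 9, 10}  B3 = {3, 6, 10, 11}  B4 = {2, 3, 10, 11}  B5 = {2, 3, 7, 11}  B6 = {1, 2, 7, 11}  B7 = {1, 2, 5, 7}  B8 = {1, 5, 7, 8}  B9 = {1, 4, 5, 8}
Tree: B1–B2, B2–B3, B3–B4, B4–B5, B5–B6, B6–B7, B7–B8, B8–B9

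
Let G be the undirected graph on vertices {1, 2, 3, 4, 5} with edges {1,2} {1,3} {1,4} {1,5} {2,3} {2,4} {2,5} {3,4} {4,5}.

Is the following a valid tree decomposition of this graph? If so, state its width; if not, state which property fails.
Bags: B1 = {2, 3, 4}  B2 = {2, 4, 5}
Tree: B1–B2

No — vertex 1 appears in no bag.

A tree decomposition must satisfy three properties: every vertex lies in some bag; for every edge, both endpoints lie together in some bag; and for every vertex, the bags containing it form a connected subtree. Here vertex 1 appears in no bag, so the decomposition is invalid.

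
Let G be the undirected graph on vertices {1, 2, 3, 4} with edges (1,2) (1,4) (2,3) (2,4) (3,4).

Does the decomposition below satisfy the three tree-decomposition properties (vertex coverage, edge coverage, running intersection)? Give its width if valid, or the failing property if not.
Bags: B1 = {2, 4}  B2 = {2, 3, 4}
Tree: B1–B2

A tree decomposition must satisfy three properties: every vertex lies in some bag; for every edge, both endpoints lie together in some bag; and for every vertex, the bags containing it form a connected subtree. Here vertex 1 appears in no bag, so the decomposition is invalid.

No — vertex 1 appears in no bag.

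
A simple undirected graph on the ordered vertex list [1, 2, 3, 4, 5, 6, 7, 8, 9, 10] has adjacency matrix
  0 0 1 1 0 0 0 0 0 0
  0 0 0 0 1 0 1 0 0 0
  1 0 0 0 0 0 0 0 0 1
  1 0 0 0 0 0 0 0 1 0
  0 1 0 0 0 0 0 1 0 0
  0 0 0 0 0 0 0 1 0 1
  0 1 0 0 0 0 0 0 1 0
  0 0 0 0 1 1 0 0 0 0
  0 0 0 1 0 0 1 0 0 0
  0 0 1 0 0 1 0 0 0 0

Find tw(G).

2

A width-2 tree decomposition is:
Bags: B1 = {2, 5, 7}  B2 = {5, 7, 9}  B3 = {4, 5, 9}  B4 = {1, 4, 5}  B5 = {1, 3, 5}  B6 = {3, 5, 10}  B7 = {5, 6, 10}  B8 = {5, 6, 8}
Tree: B1–B2, B2–B3, B3–B4, B4–B5, B5–B6, B6–B7, B7–B8
The largest bag has 3 vertices, giving width 2; this decomposition certifies tw(G) ≤ 2. The edges 5–2–7–9–4–1–3–10–6–8–5 form a cycle, so G is not a tree and its treewidth is at least 2. Hence tw(G) = 2 exactly.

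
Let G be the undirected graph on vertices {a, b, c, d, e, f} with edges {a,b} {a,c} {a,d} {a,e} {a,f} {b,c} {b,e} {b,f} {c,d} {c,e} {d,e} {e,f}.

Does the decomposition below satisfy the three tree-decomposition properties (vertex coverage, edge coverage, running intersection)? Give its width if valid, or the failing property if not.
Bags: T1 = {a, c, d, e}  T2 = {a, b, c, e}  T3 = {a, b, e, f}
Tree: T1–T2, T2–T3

Yes; width 3.

Checking the three conditions: (i) the bags cover all of {a, b, c, d, e, f}; (ii) for each edge, some bag contains both endpoints; (iii) the bags containing any fixed vertex form a subtree. All hold, so the decomposition is valid with width 4 − 1 = 3.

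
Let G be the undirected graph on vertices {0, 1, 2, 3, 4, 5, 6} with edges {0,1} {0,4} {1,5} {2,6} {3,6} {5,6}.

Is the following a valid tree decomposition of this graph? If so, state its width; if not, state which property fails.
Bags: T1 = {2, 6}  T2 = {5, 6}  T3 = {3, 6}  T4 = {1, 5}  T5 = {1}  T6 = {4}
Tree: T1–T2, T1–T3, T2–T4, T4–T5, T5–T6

A tree decomposition must satisfy three properties: every vertex lies in some bag; for every edge, both endpoints lie together in some bag; and for every vertex, the bags containing it form a connected subtree. Here vertex 0 appears in no bag, so the decomposition is invalid.

No — vertex 0 appears in no bag.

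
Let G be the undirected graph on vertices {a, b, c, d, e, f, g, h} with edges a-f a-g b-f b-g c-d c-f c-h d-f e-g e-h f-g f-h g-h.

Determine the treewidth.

A width-2 tree decomposition is:
Bags: B1 = {c, f, h}  B2 = {c, d, f}  B3 = {f, g, h}  B4 = {e, g, h}  B5 = {b, f, g}  B6 = {a, f, g}
Tree: B1–B2, B1–B3, B3–B4, B3–B5, B3–B6
Each bag holds 3 vertices, so the decomposition has width 2, which upper-bounds the treewidth. For the lower bound, the 3 vertices {e, g, h} are pairwise adjacent, and any tree decomposition puts a clique entirely inside one bag — forcing width ≥ 2. Hence tw(G) = 2 exactly.

2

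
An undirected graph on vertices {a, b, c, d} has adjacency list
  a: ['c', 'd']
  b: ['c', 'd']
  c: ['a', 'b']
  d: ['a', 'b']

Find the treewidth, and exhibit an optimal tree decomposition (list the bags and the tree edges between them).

Treewidth 2.
One such decomposition:
Bags: B1 = {a, b, c}  B2 = {a, b, d}
Tree: B1–B2

Every bag has size at most 3, so the width is 3 − 1 = 2 and tw(G) ≤ 2. For the lower bound, G contains the cycle a–c–b–d–a, so G is not a forest; only forests have treewidth ≤ 1, hence tw(G) ≥ 2. Therefore the treewidth is 2.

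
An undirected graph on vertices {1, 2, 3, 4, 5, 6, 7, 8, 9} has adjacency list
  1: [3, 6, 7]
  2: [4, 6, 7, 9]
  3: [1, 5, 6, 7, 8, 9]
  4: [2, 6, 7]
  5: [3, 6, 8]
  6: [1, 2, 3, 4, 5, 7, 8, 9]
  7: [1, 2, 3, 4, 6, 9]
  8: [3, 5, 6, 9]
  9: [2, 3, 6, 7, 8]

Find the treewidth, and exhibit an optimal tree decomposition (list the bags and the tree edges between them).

Each bag holds 4 vertices, so the decomposition has width 3, which upper-bounds the treewidth. For the lower bound, the 4 vertices {2, 6, 7, 9} are pairwise adjacent, and any tree decomposition puts a clique entirely inside one bag — forcing width ≥ 3. Combining the bounds, tw(G) = 3.

Treewidth 3.
One optimal decomposition is:
Bags: B1 = {3, 6, 7, 9}  B2 = {2, 6, 7, 9}  B3 = {3, 6, 8, 9}  B4 = {3, 5, 6, 8}  B5 = {1, 3, 6, 7}  B6 = {2, 4, 6, 7}
Tree: B1–B2, B1–B3, B3–B4, B1–B5, B2–B6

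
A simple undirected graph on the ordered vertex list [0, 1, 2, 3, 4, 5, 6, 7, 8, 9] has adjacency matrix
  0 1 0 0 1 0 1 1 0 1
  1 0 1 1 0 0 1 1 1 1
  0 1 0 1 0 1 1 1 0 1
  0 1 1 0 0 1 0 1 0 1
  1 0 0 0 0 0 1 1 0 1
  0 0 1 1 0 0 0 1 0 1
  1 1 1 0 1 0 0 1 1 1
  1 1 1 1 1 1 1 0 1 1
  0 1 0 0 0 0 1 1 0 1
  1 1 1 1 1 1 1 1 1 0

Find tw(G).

4

A width-4 tree decomposition is:
Bags: B1 = {2, 3, 5, 7, 9}  B2 = {1, 2, 3, 7, 9}  B3 = {1, 2, 6, 7, 9}  B4 = {0, 1, 6, 7, 9}  B5 = {1, 6, 7, 8, 9}  B6 = {0, 4, 6, 7, 9}
Tree: B1–B2, B2–B3, B3–B4, B4–B5, B4–B6
Every bag has size at most 5, so the width is 5 − 1 = 4 and tw(G) ≤ 4. On the other hand G contains the 5-clique {1, 2, 3, 7, 9}. A clique must lie in a single bag of any decomposition, so no decomposition can have width below 4. The upper and lower bounds meet at 4, so that is the treewidth.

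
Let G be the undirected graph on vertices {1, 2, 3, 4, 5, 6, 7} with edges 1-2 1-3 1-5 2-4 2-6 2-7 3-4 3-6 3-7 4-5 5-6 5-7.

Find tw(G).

3

A width-3 tree decomposition is:
Bags: B1 = {2, 3, 4, 5}  B2 = {2, 3, 5, 6}  B3 = {1, 2, 3, 5}  B4 = {2, 3, 5, 7}
Tree: B1–B2, B2–B3, B3–B4
Each bag holds 4 vertices, so the decomposition has width 3, which upper-bounds the treewidth. For the lower bound: the 4 vertex sets {3,4}, {2,6}, {5}, {1} are disjoint, each induces a connected subgraph, and every pair is joined by at least one edge of G. Contracting each set to a single vertex therefore yields K_{4} as a minor, and since treewidth is minor-monotone, tw(G) ≥ tw(K_{4}) = 3. Combining the bounds, tw(G) = 3.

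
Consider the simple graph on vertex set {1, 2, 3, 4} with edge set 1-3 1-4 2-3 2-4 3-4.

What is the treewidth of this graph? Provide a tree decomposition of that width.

Every bag has size at most 3, so the width is 3 − 1 = 2 and tw(G) ≤ 2. Conversely, {1, 3, 4} is a clique of size 3, and the vertices of any clique must share a bag in every tree decomposition; so some bag has ≥ 3 vertices and tw(G) ≥ 2. Combining the bounds, tw(G) = 2.

Treewidth 2.
Bags: B1 = {2, 3, 4}  B2 = {1, 3, 4}
Tree: B1–B2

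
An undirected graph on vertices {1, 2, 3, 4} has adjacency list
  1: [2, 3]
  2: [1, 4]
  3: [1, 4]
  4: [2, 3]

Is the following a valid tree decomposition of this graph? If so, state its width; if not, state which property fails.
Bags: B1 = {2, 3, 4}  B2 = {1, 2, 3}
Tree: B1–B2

Yes; width 2.

Vertex coverage: the bags together contain {1, 2, 3, 4}, the full vertex set. Edge coverage: each edge of G has both endpoints in at least one bag. Running intersection: for every vertex, the bags containing it form a connected subtree. All three properties hold, so this is a valid tree decomposition of width max|bag| − 1 = 2, and hence tw(G) ≤ 2.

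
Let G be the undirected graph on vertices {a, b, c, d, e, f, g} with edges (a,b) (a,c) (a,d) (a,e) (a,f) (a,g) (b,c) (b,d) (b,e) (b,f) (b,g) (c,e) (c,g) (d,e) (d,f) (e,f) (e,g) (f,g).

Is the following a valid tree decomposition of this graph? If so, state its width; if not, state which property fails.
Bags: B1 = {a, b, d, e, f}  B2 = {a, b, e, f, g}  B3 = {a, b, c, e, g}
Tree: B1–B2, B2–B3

Checking the three conditions: (i) the bags cover all of {a, b, c, d, e, f, g}; (ii) for each edge, some bag contains both endpoints; (iii) the bags containing any fixed vertex form a subtree. All hold, so the decomposition is valid with width 5 − 1 = 4.

Yes; width 4.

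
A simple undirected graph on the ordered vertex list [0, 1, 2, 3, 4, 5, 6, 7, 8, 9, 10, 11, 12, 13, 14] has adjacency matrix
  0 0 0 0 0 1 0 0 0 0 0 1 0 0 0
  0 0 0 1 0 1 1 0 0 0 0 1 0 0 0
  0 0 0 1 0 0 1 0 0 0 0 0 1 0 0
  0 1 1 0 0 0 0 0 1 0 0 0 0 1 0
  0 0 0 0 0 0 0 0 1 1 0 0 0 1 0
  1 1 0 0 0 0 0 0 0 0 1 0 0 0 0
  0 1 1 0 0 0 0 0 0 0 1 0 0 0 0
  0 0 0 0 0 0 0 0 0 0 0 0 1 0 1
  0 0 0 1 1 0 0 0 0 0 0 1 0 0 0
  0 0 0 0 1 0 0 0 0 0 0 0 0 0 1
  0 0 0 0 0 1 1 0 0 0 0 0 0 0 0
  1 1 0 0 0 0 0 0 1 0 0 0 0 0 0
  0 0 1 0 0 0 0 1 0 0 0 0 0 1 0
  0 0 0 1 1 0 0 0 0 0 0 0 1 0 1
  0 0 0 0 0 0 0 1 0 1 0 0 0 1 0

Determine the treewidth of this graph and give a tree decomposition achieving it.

The largest bag has 4 vertices, giving width 3; this decomposition certifies tw(G) ≤ 3. For the lower bound: the 4 vertex sets {0,5,10}, {6}, {1}, {2,3,8,11} are disjoint, each induces a connected subgraph, and every pair is joined by at least one edge of G. Contracting each set to a single vertex therefore yields K_{4} as a minor, and since treewidth is minor-monotone, tw(G) ≥ tw(K_{4}) = 3. Hence tw(G) = 3 exactly.

Treewidth 3.
One such decomposition:
Bags: B1 = {0, 5, 6, 10}  B2 = {0, 1, 5, 6}  B3 = {0, 1, 6, 11}  B4 = {1, 2, 6, 11}  B5 = {1, 2, 3, 11}  B6 = {2, 3, 8, 11}  B7 = {2, 3, 8, 12}  B8 = {3, 8, 12, 13}  B9 = {4, 8, 12, 13}  B10 = {4, 7, 12, 13}  B11 = {4, 7, 13, 14}  B12 = {4, 7, 9, 14}
Tree: B1–B2, B2–B3, B3–B4, B4–B5, B5–B6, B6–B7, B7–B8, B8–B9, B9–B10, B10–B11, B11–B12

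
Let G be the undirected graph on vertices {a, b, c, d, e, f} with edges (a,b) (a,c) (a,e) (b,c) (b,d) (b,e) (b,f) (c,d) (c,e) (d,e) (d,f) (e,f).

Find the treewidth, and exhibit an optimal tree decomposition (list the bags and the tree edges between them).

Every bag has size at most 4, so the width is 4 − 1 = 3 and tw(G) ≤ 3. Conversely, {b, c, d, e} is a clique of size 4, and the vertices of any clique must share a bag in every tree decomposition; so some bag has ≥ 4 vertices and tw(G) ≥ 3. Combining the bounds, tw(G) = 3.

Treewidth 3.
Bags: B1 = {b, c, d, e}  B2 = {a, b, c, e}  B3 = {b, d, e, f}
Tree: B1–B2, B1–B3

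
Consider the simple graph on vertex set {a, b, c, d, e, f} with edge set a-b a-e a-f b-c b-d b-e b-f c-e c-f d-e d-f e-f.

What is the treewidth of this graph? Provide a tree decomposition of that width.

Treewidth 3.
Bags: B1 = {a, b, e, f}  B2 = {b, c, e, f}  B3 = {b, d, e, f}
Tree: B1–B2, B1–B3

Every bag has size at most 4, so the width is 4 − 1 = 3 and tw(G) ≤ 3. For the lower bound, the 4 vertices {b, d, e, f} are pairwise adjacent, and any tree decomposition puts a clique entirely inside one bag — forcing width ≥ 3. Combining the bounds, tw(G) = 3.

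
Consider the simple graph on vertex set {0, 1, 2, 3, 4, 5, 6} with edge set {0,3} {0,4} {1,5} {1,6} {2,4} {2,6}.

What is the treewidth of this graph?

A width-1 tree decomposition is:
Bags: B1 = {1, 5}  B2 = {1, 6}  B3 = {2, 6}  B4 = {2, 4}  B5 = {0, 4}  B6 = {0, 3}
Tree: B1–B2, B2–B3, B3–B4, B4–B5, B5–B6
The largest bag has 2 vertices, giving width 1; this decomposition certifies tw(G) ≤ 1. G has an edge, so its treewidth is at least 1. Therefore the treewidth is 1.

1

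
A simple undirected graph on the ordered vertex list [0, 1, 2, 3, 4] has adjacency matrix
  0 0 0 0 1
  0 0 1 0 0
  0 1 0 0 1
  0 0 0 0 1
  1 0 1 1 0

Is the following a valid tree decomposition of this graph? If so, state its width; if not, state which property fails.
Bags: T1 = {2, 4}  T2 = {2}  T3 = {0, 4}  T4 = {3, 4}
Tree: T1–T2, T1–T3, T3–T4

No — vertex 1 appears in no bag.

A tree decomposition must satisfy three properties: every vertex lies in some bag; for every edge, both endpoints lie together in some bag; and for every vertex, the bags containing it form a connected subtree. Here vertex 1 appears in no bag, so the decomposition is invalid.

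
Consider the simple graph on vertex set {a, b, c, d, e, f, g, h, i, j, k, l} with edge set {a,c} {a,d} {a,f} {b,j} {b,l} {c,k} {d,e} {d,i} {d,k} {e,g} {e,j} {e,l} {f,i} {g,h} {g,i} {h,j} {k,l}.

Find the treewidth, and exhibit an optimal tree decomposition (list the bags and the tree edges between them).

Treewidth 3.
One optimal decomposition is:
Bags: B1 = {a, c, f, k}  B2 = {a, d, f, k}  B3 = {d, f, i, k}  B4 = {d, i, k, l}  B5 = {d, e, i, l}  B6 = {e, g, i, l}  B7 = {b, e, g, l}  B8 = {b, e, g, j}  B9 = {b, g, h, j}
Tree: B1–B2, B2–B3, B3–B4, B4–B5, B5–B6, B6–B7, B7–B8, B8–B9

Each bag holds 4 vertices, so the decomposition has width 3, which upper-bounds the treewidth. For the lower bound: the 4 vertex sets {a,c,f}, {k}, {d}, {e,g,i,l} are disjoint, each induces a connected subgraph, and every pair is joined by at least one edge of G. Contracting each set to a single vertex therefore yields K_{4} as a minor, and since treewidth is minor-monotone, tw(G) ≥ tw(K_{4}) = 3. The upper and lower bounds meet at 3, so that is the treewidth.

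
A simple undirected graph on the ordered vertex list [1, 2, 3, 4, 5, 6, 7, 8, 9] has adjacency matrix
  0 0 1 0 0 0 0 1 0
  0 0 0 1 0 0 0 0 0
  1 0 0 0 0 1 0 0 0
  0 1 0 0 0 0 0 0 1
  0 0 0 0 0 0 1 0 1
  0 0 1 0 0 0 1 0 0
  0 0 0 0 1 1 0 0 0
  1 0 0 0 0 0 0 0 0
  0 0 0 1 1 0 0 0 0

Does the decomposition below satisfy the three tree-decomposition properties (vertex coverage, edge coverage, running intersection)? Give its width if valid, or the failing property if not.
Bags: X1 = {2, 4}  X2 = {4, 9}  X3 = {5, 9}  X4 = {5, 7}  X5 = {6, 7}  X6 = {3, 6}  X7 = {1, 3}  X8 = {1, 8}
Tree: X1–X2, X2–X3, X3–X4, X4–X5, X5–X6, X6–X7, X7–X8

Checking the three conditions: (i) the bags cover all of {1, 2, 3, 4, 5, 6, 7, 8, 9}; (ii) for each edge, some bag contains both endpoints; (iii) the bags containing any fixed vertex form a subtree. All hold, so the decomposition is valid with width 2 − 1 = 1.

Yes; width 1.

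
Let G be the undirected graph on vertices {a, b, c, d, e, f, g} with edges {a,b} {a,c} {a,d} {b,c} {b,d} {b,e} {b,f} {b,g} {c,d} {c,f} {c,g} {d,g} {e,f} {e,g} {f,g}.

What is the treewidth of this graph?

A width-3 tree decomposition is:
Bags: B1 = {b, c, f, g}  B2 = {b, c, d, g}  B3 = {b, e, f, g}  B4 = {a, b, c, d}
Tree: B1–B2, B1–B3, B2–B4
The largest bag has 4 vertices, giving width 3; this decomposition certifies tw(G) ≤ 3. For the lower bound, the 4 vertices {b, e, f, g} are pairwise adjacent, and any tree decomposition puts a clique entirely inside one bag — forcing width ≥ 3. Combining the bounds, tw(G) = 3.

3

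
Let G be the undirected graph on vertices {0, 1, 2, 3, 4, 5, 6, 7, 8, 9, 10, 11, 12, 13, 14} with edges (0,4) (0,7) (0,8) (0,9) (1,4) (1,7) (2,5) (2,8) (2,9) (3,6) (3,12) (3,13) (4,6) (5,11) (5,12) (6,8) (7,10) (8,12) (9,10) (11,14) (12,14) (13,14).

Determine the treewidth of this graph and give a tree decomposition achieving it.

Every bag has size at most 4, so the width is 4 − 1 = 3 and tw(G) ≤ 3. For the lower bound: the 4 vertex sets {1,7,10}, {4}, {0}, {2,6,8,9} are disjoint, each induces a connected subgraph, and every pair is joined by at least one edge of G. Contracting each set to a single vertex therefore yields K_{4} as a minor, and since treewidth is minor-monotone, tw(G) ≥ tw(K_{4}) = 3. Hence tw(G) = 3 exactly.

Treewidth 3.
Bags: B1 = {1, 4, 7, 10}  B2 = {0, 4, 7, 10}  B3 = {0, 4, 9, 10}  B4 = {0, 4, 6, 9}  B5 = {0, 6, 8, 9}  B6 = {2, 6, 8, 9}  B7 = {2, 3, 6, 8}  B8 = {2, 3, 8, 12}  B9 = {2, 3, 5, 12}  B10 = {3, 5, 12, 13}  B11 = {5, 12, 13, 14}  B12 = {5, 11, 13, 14}
Tree: B1–B2, B2–B3, B3–B4, B4–B5, B5–B6, B6–B7, B7–B8, B8–B9, B9–B10, B10–B11, B11–B12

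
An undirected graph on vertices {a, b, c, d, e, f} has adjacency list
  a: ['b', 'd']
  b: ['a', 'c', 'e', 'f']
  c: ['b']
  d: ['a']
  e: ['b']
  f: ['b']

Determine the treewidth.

1

A width-1 tree decomposition is:
Bags: B1 = {b, e}  B2 = {b, f}  B3 = {b, c}  B4 = {a, b}  B5 = {a, d}
Tree: B1–B2, B2–B3, B1–B4, B4–B5
The largest bag has 2 vertices, giving width 1; this decomposition certifies tw(G) ≤ 1. Any graph with an edge has treewidth ≥ 1, and G has the edge b–e. Combining the bounds, tw(G) = 1.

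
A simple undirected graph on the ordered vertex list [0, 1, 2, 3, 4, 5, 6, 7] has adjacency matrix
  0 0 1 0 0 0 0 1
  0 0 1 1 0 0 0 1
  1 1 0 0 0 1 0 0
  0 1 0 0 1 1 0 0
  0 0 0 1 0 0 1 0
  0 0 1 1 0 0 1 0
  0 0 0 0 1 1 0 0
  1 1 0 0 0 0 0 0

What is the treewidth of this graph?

A width-2 tree decomposition is:
Bags: B1 = {3, 4, 6}  B2 = {3, 5, 6}  B3 = {1, 3, 5}  B4 = {1, 2, 5}  B5 = {1, 2, 7}  B6 = {0, 2, 7}
Tree: B1–B2, B2–B3, B3–B4, B4–B5, B5–B6
The largest bag has 3 vertices, giving width 2; this decomposition certifies tw(G) ≤ 2. Since 4–6–5–3–4 is a cycle in G, G is not acyclic. Forests are exactly the graphs of treewidth ≤ 1, so tw(G) ≥ 2. The upper and lower bounds meet at 2, so that is the treewidth.

2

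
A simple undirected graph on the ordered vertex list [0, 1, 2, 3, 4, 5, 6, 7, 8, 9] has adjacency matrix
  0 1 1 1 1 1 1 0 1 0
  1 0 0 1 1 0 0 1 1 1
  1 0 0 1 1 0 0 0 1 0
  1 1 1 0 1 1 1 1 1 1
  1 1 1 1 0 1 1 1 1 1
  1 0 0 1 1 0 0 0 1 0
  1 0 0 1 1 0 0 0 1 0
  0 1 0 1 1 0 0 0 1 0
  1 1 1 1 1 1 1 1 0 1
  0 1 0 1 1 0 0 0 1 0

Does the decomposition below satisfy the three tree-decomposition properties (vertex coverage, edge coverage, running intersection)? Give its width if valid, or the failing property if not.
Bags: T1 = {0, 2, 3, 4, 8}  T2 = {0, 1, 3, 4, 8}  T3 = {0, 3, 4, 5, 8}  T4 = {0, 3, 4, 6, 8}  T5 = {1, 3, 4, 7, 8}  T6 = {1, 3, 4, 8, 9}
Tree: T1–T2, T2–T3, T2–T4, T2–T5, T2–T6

Vertex coverage: the bags together contain {0, 1, 2, 3, 4, 5, 6, 7, 8, 9}, the full vertex set. Edge coverage: each edge of G has both endpoints in at least one bag. Running intersection: for every vertex, the bags containing it form a connected subtree. All three properties hold, so this is a valid tree decomposition of width max|bag| − 1 = 4, and hence tw(G) ≤ 4.

Yes; width 4.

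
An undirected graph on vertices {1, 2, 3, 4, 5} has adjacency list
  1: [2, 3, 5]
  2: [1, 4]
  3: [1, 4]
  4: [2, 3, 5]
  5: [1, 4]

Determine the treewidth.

A width-2 tree decomposition is:
Bags: B1 = {1, 2, 4}  B2 = {1, 4, 5}  B3 = {1, 3, 4}
Tree: B1–B2, B2–B3
Every bag has size at most 3, so the width is 3 − 1 = 2 and tw(G) ≤ 2. Since 4–2–1–5–4 is a cycle in G, G is not acyclic. Forests are exactly the graphs of treewidth ≤ 1, so tw(G) ≥ 2. The upper and lower bounds meet at 2, so that is the treewidth.

2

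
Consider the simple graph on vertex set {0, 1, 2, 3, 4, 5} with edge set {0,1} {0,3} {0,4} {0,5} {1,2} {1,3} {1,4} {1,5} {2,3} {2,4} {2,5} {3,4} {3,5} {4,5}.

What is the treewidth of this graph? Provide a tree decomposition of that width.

The largest bag has 5 vertices, giving width 4; this decomposition certifies tw(G) ≤ 4. On the other hand G contains the 5-clique {0, 1, 3, 4, 5}. A clique must lie in a single bag of any decomposition, so no decomposition can have width below 4. Combining the bounds, tw(G) = 4.

Treewidth 4.
One optimal decomposition is:
Bags: B1 = {0, 1, 3, 4, 5}  B2 = {1, 2, 3, 4, 5}
Tree: B1–B2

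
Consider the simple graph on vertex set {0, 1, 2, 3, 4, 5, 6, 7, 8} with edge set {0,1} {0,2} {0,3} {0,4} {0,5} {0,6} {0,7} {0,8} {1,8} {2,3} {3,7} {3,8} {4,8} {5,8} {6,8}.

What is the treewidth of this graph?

A width-2 tree decomposition is:
Bags: B1 = {0, 3, 7}  B2 = {0, 2, 3}  B3 = {0, 3, 8}  B4 = {0, 4, 8}  B5 = {0, 6, 8}  B6 = {0, 5, 8}  B7 = {0, 1, 8}
Tree: B1–B2, B1–B3, B3–B4, B3–B5, B3–B6, B5–B7
Every bag has size at most 3, so the width is 3 − 1 = 2 and tw(G) ≤ 2. Conversely, {0, 1, 8} is a clique of size 3, and the vertices of any clique must share a bag in every tree decomposition; so some bag has ≥ 3 vertices and tw(G) ≥ 2. The upper and lower bounds meet at 2, so that is the treewidth.

2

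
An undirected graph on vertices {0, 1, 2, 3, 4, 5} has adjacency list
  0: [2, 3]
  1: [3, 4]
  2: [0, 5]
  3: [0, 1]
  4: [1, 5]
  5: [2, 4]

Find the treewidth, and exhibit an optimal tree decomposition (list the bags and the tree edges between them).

Each bag holds 3 vertices, so the decomposition has width 2, which upper-bounds the treewidth. For the lower bound, G contains the cycle 2–5–4–1–3–0–2, so G is not a forest; only forests have treewidth ≤ 1, hence tw(G) ≥ 2. Hence tw(G) = 2 exactly.

Treewidth 2.
One such decomposition:
Bags: B1 = {2, 4, 5}  B2 = {1, 2, 4}  B3 = {1, 2, 3}  B4 = {0, 2, 3}
Tree: B1–B2, B2–B3, B3–B4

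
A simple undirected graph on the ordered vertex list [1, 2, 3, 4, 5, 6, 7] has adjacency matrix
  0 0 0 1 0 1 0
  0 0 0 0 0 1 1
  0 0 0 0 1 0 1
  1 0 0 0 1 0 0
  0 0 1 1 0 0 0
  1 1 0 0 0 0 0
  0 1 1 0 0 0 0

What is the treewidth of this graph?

A width-2 tree decomposition is:
Bags: B1 = {1, 4, 6}  B2 = {2, 4, 6}  B3 = {2, 4, 7}  B4 = {3, 4, 7}  B5 = {3, 4, 5}
Tree: B1–B2, B2–B3, B3–B4, B4–B5
The largest bag has 3 vertices, giving width 2; this decomposition certifies tw(G) ≤ 2. For the lower bound, G contains the cycle 4–1–6–2–7–3–5–4, so G is not a forest; only forests have treewidth ≤ 1, hence tw(G) ≥ 2. The upper and lower bounds meet at 2, so that is the treewidth.

2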